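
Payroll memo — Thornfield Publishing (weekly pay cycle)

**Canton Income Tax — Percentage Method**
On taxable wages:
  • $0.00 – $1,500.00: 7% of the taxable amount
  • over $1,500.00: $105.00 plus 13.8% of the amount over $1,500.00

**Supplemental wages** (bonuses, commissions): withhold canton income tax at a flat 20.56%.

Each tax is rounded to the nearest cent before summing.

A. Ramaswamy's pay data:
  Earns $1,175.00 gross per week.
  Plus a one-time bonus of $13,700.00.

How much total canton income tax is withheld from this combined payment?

Canton Income Tax: taxable = $1,175.00
  7% × $1,175.00 = $82.25
Supplemental (20.56% flat on bonus): 20.56% × $13,700.00 = $2,816.72
Total canton income tax: $82.25 + $2,816.72 = $2,898.97

$2,898.97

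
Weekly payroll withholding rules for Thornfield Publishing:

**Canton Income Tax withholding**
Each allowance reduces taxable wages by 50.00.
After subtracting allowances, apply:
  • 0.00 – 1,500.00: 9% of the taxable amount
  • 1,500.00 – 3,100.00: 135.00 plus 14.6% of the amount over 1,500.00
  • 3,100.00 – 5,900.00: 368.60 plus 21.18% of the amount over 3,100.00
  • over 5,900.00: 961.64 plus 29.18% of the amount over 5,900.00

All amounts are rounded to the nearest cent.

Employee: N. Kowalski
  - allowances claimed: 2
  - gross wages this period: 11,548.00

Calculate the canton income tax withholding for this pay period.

Canton Income Tax: taxable = 11,548.00 − 2×50.00 = 11,448.00
  961.64 + 29.18% × (11,448.00 − 5,900.00) = 961.64 + 29.18% × 5,548.00 = 2,580.55

2,580.55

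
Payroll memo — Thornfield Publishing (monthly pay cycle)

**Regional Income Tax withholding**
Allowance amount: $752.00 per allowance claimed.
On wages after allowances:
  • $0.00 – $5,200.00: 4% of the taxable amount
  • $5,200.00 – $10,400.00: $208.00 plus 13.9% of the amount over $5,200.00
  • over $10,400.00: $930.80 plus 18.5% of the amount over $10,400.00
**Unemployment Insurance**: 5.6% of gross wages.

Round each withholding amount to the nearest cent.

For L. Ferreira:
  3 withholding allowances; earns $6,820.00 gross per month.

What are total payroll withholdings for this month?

$564.48

Regional Income Tax: taxable = $6,820.00 − 3×$752.00 = $4,564.00
  4% × $4,564.00 = $182.56
Unemployment Insurance: 5.6% × $6,820.00 = $381.92
Total: $182.56 + $381.92 = $564.48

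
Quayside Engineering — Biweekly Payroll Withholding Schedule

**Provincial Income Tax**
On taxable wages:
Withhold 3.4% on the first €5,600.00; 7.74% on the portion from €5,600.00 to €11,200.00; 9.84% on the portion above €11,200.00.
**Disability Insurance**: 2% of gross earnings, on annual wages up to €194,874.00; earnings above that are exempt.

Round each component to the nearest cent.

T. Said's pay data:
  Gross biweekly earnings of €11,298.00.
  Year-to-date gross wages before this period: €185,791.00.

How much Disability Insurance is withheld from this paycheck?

€181.66

Disability Insurance: cap €194,874.00 − YTD €185,791.00 = €9,083.00 subject; 2% × €9,083.00 = €181.66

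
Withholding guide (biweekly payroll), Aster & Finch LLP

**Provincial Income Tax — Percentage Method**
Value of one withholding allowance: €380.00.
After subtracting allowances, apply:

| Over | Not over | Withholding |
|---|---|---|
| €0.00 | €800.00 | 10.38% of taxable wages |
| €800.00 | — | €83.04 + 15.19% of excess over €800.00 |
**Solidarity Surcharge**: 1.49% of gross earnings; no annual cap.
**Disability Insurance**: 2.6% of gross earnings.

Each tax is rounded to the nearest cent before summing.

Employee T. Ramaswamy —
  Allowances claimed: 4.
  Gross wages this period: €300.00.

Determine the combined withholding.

Provincial Income Tax: taxable = €300.00 − 4×€380.00 = €-1,220.00
  Taxable ≤ 0 → €0.00
Solidarity Surcharge: 1.49% × €300.00 = €4.47
Disability Insurance: 2.6% × €300.00 = €7.80
Total: €0.00 + €4.47 + €7.80 = €12.27

€12.27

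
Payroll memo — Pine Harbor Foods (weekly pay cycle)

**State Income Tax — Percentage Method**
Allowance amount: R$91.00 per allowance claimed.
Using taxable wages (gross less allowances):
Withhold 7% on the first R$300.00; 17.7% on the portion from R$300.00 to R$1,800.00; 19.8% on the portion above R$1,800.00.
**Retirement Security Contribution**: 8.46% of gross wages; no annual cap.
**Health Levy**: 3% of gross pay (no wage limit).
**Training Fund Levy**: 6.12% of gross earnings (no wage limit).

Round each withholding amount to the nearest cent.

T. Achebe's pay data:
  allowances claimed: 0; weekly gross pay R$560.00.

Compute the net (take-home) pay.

R$394.53

State Income Tax: taxable = R$560.00
  R$21.00 + 17.7% × (R$560.00 − R$300.00) = R$21.00 + 17.7% × R$260.00 = R$67.02
Retirement Security Contribution: 8.46% × R$560.00 = R$47.38
Health Levy: 3% × R$560.00 = R$16.80
Training Fund Levy: 6.12% × R$560.00 = R$34.27
Total withheld: R$67.02 + R$47.38 + R$16.80 + R$34.27 = R$165.47
Net pay: R$560.00 − R$165.47 = R$394.53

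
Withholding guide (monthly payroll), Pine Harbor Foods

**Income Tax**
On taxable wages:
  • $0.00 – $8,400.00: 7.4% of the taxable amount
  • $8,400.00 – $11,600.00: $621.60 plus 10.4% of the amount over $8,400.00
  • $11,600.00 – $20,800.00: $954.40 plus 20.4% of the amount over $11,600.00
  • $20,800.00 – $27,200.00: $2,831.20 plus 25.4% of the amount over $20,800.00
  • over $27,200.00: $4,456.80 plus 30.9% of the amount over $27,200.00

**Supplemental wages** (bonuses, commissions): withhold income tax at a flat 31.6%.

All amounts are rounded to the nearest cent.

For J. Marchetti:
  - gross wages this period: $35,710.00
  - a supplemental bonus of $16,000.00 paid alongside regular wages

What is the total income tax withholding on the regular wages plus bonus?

Income Tax: taxable = $35,710.00
  $4,456.80 + 30.9% × ($35,710.00 − $27,200.00) = $4,456.80 + 30.9% × $8,510.00 = $7,086.39
Supplemental (31.6% flat on bonus): 31.6% × $16,000.00 = $5,056.00
Total income tax: $7,086.39 + $5,056.00 = $12,142.39

$12,142.39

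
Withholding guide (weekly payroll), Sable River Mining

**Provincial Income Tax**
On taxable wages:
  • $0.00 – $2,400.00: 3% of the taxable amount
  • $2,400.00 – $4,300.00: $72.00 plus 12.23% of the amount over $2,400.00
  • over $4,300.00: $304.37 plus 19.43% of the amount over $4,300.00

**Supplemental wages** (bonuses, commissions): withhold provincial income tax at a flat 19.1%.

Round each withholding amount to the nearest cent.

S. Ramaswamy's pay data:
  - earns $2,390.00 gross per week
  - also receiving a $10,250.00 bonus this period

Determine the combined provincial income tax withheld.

$2,029.45

Provincial Income Tax: taxable = $2,390.00
  3% × $2,390.00 = $71.70
Supplemental (19.1% flat on bonus): 19.1% × $10,250.00 = $1,957.75
Total provincial income tax: $71.70 + $1,957.75 = $2,029.45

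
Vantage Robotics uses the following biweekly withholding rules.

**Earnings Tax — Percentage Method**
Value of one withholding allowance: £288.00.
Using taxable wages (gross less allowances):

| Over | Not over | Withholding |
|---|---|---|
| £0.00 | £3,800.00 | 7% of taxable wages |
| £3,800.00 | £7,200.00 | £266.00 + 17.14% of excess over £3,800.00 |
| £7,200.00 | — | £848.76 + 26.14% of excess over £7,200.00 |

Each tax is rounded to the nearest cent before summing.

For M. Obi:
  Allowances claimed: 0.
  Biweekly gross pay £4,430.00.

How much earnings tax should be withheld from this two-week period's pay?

£373.98

Earnings Tax: taxable = £4,430.00
  £266.00 + 17.14% × (£4,430.00 − £3,800.00) = £266.00 + 17.14% × £630.00 = £373.98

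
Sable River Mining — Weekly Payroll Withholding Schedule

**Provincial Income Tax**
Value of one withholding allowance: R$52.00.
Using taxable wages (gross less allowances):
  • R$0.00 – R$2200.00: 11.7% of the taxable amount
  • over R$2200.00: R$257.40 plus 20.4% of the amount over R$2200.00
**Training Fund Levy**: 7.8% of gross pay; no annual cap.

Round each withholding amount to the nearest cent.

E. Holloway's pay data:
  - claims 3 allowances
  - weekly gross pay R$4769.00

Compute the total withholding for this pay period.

Provincial Income Tax: taxable = R$4769.00 − 3×R$52.00 = R$4613.00
  R$257.40 + 20.4% × (R$4613.00 − R$2200.00) = R$257.40 + 20.4% × R$2413.00 = R$749.65
Training Fund Levy: 7.8% × R$4769.00 = R$371.98
Total: R$749.65 + R$371.98 = R$1121.63

R$1121.63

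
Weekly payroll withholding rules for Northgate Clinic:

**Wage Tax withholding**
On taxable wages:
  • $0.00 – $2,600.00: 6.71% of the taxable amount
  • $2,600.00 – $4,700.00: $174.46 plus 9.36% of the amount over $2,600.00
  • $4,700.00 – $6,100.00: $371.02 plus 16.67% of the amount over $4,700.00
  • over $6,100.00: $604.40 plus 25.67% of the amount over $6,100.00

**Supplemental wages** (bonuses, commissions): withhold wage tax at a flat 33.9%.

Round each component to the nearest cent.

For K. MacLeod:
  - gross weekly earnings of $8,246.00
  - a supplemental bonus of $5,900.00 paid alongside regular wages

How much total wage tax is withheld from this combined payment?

$3,155.38

Wage Tax: taxable = $8,246.00
  $604.40 + 25.67% × ($8,246.00 − $6,100.00) = $604.40 + 25.67% × $2,146.00 = $1,155.28
Supplemental (33.9% flat on bonus): 33.9% × $5,900.00 = $2,000.10
Total wage tax: $1,155.28 + $2,000.10 = $3,155.38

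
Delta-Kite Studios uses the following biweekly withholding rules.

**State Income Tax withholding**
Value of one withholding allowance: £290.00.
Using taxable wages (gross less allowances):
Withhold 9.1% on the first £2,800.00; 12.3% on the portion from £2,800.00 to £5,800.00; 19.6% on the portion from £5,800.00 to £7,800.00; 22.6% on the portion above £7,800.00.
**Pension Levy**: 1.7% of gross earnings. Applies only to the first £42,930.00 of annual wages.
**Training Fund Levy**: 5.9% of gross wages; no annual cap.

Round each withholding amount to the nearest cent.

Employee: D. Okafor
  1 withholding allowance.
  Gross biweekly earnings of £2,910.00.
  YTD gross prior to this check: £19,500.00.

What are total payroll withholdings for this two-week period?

£459.58

State Income Tax: taxable = £2,910.00 − 1×£290.00 = £2,620.00
  9.1% × £2,620.00 = £238.42
Pension Levy: 1.7% × £2,910.00 = £49.47
Training Fund Levy: 5.9% × £2,910.00 = £171.69
Total: £238.42 + £49.47 + £171.69 = £459.58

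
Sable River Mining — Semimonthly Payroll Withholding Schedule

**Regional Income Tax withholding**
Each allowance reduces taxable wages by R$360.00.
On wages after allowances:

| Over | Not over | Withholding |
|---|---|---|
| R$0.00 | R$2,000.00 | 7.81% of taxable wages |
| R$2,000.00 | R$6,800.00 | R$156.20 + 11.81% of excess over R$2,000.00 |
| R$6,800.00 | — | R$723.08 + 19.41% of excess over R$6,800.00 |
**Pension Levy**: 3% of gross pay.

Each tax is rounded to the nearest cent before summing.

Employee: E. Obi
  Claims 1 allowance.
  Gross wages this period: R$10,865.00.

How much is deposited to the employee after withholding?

R$9,096.83

Regional Income Tax: taxable = R$10,865.00 − 1×R$360.00 = R$10,505.00
  R$723.08 + 19.41% × (R$10,505.00 − R$6,800.00) = R$723.08 + 19.41% × R$3,705.00 = R$1,442.22
Pension Levy: 3% × R$10,865.00 = R$325.95
Total withheld: R$1,442.22 + R$325.95 = R$1,768.17
Net pay: R$10,865.00 − R$1,768.17 = R$9,096.83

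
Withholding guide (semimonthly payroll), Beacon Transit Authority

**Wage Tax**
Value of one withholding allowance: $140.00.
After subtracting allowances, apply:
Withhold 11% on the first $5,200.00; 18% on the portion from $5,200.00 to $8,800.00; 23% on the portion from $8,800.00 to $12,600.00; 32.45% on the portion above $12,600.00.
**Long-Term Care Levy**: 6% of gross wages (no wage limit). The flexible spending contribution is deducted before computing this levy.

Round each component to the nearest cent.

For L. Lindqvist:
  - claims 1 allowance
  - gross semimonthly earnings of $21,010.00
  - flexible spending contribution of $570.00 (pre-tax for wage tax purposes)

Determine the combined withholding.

Wage Tax: taxable = $21,010.00 − $570.00 − 1×$140.00 = $20,300.00
  $2,094.00 + 32.45% × ($20,300.00 − $12,600.00) = $2,094.00 + 32.45% × $7,700.00 = $4,592.65
Long-Term Care Levy: 6% × $20,440.00 = $1,226.40
Total: $4,592.65 + $1,226.40 = $5,819.05

$5,819.05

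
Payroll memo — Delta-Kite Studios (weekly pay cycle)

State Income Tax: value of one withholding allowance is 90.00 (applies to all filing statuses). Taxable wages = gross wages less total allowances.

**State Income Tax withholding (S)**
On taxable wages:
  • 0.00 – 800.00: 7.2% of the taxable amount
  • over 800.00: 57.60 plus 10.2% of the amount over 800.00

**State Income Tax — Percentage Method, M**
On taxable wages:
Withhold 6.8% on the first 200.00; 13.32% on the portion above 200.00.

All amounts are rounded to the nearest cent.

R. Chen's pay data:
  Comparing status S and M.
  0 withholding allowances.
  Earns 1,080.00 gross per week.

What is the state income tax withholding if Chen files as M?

State Income Tax (M): taxable = 1,080.00
  13.60 + 13.32% × (1,080.00 − 200.00) = 13.60 + 13.32% × 880.00 = 130.82

130.82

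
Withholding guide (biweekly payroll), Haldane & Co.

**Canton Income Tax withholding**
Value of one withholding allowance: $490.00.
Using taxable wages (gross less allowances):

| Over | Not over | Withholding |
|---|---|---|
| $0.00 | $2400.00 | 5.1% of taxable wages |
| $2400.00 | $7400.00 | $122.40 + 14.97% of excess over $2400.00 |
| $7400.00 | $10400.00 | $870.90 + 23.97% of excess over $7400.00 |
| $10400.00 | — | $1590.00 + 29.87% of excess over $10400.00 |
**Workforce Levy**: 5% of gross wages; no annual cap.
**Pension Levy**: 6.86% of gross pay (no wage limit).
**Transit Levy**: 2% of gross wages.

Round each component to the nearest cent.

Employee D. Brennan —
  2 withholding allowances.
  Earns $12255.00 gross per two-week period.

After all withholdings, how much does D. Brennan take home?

Canton Income Tax: taxable = $12255.00 − 2×$490.00 = $11275.00
  $1590.00 + 29.87% × ($11275.00 − $10400.00) = $1590.00 + 29.87% × $875.00 = $1851.36
Workforce Levy: 5% × $12255.00 = $612.75
Pension Levy: 6.86% × $12255.00 = $840.69
Transit Levy: 2% × $12255.00 = $245.10
Total withheld: $1851.36 + $612.75 + $840.69 + $245.10 = $3549.90
Net pay: $12255.00 − $3549.90 = $8705.10

$8705.10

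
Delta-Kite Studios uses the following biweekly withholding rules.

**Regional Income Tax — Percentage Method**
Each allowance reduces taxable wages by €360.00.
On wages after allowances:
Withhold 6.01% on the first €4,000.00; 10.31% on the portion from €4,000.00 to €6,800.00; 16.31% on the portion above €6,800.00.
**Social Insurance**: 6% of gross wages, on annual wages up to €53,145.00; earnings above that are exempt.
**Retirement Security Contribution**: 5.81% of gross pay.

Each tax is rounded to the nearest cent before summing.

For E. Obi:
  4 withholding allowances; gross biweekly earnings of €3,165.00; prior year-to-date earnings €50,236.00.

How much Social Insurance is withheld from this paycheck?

€174.54

Social Insurance: cap €53,145.00 − YTD €50,236.00 = €2,909.00 subject; 6% × €2,909.00 = €174.54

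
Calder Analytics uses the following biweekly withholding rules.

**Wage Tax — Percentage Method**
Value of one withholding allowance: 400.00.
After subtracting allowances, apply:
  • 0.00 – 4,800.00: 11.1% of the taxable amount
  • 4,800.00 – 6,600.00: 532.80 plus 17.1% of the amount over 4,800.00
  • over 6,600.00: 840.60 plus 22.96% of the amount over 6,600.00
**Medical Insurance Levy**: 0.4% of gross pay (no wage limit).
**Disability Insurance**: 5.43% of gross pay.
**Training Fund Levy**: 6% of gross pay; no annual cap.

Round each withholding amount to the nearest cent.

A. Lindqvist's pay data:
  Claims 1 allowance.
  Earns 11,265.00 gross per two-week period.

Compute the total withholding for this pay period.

Wage Tax: taxable = 11,265.00 − 1×400.00 = 10,865.00
  840.60 + 22.96% × (10,865.00 − 6,600.00) = 840.60 + 22.96% × 4,265.00 = 1,819.84
Medical Insurance Levy: 0.4% × 11,265.00 = 45.06
Disability Insurance: 5.43% × 11,265.00 = 611.69
Training Fund Levy: 6% × 11,265.00 = 675.90
Total: 1,819.84 + 45.06 + 611.69 + 675.90 = 3,152.49

3,152.49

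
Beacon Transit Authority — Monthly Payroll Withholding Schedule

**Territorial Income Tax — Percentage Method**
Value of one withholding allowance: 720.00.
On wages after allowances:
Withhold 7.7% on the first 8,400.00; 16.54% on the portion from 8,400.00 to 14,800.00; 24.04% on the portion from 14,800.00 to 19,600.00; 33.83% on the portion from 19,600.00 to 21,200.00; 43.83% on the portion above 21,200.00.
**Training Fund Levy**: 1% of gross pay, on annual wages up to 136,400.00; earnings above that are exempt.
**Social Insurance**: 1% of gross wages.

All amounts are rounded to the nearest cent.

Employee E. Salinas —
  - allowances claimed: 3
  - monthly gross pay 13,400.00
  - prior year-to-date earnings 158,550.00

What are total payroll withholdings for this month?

1,250.54

Territorial Income Tax: taxable = 13,400.00 − 3×720.00 = 11,240.00
  646.80 + 16.54% × (11,240.00 − 8,400.00) = 646.80 + 16.54% × 2,840.00 = 1,116.54
Training Fund Levy: YTD 158,550.00 ≥ cap 136,400.00 → 0.00
Social Insurance: 1% × 13,400.00 = 134.00
Total: 1,116.54 + 0.00 + 134.00 = 1,250.54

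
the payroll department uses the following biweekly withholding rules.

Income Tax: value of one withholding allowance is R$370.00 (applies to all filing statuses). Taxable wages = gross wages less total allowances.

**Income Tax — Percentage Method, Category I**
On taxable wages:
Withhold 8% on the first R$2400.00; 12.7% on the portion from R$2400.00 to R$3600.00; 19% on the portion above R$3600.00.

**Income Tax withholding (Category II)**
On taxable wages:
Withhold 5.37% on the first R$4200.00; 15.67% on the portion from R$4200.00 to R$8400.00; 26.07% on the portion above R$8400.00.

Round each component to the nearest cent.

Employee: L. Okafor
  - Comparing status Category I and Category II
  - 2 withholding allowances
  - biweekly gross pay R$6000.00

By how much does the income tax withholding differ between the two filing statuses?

R$268.16

Income Tax (Category I): taxable = R$6000.00 − 2×R$370.00 = R$5260.00
  R$344.40 + 19% × (R$5260.00 − R$3600.00) = R$344.40 + 19% × R$1660.00 = R$659.80
Income Tax (Category II): taxable = R$6000.00 − 2×R$370.00 = R$5260.00
  R$225.54 + 15.67% × (R$5260.00 − R$4200.00) = R$225.54 + 15.67% × R$1060.00 = R$391.64
Difference: |R$659.80 − R$391.64| = R$268.16 (higher under Category I)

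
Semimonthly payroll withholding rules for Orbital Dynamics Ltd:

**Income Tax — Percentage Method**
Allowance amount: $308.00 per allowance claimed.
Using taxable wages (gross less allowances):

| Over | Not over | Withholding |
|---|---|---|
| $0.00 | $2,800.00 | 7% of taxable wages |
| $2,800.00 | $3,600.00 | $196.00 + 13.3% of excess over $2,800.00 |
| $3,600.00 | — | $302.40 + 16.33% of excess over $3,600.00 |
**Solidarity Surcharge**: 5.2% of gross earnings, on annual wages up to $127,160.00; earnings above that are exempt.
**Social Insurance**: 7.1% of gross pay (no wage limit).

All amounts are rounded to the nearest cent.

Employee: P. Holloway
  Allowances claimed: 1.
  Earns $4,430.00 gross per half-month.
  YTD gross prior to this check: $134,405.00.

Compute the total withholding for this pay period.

$702.17

Income Tax: taxable = $4,430.00 − 1×$308.00 = $4,122.00
  $302.40 + 16.33% × ($4,122.00 − $3,600.00) = $302.40 + 16.33% × $522.00 = $387.64
Solidarity Surcharge: YTD $134,405.00 ≥ cap $127,160.00 → $0.00
Social Insurance: 7.1% × $4,430.00 = $314.53
Total: $387.64 + $0.00 + $314.53 = $702.17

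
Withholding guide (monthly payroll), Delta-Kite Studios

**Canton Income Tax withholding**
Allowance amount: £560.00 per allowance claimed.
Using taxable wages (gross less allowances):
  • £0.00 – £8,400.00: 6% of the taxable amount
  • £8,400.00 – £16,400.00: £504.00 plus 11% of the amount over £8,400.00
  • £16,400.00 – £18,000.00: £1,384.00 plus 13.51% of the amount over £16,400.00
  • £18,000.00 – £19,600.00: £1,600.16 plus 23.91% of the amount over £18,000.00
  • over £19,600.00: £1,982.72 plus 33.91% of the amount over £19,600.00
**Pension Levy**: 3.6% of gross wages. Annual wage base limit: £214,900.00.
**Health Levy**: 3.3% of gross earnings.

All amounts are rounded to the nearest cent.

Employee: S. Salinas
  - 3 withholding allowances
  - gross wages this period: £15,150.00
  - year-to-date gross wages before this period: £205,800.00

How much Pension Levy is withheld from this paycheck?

Pension Levy: cap £214,900.00 − YTD £205,800.00 = £9,100.00 subject; 3.6% × £9,100.00 = £327.60

£327.60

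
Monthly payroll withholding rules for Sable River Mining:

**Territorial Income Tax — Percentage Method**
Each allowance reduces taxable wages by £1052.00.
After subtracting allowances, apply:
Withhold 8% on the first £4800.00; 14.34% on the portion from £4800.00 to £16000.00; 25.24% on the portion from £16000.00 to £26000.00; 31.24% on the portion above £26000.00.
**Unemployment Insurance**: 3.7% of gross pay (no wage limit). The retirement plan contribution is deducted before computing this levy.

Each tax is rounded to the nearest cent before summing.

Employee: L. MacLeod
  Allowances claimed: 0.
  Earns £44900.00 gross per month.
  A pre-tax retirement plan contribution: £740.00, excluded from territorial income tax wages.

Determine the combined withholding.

Territorial Income Tax: taxable = £44900.00 − £740.00 = £44160.00
  £4514.08 + 31.24% × (£44160.00 − £26000.00) = £4514.08 + 31.24% × £18160.00 = £10187.26
Unemployment Insurance: 3.7% × £44160.00 = £1633.92
Total: £10187.26 + £1633.92 = £11821.18

£11821.18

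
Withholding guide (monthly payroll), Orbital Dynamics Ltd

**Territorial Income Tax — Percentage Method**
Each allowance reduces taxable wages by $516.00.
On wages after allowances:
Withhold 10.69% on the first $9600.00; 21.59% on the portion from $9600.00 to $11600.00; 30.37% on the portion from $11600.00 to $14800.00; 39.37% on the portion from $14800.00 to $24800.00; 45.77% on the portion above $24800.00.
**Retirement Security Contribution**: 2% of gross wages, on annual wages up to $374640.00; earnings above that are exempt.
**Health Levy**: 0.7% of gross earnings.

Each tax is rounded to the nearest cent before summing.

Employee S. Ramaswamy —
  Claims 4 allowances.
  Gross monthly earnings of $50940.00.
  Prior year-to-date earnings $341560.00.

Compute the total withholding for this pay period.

Territorial Income Tax: taxable = $50940.00 − 4×$516.00 = $48876.00
  $6366.88 + 45.77% × ($48876.00 − $24800.00) = $6366.88 + 45.77% × $24076.00 = $17386.47
Retirement Security Contribution: cap $374640.00 − YTD $341560.00 = $33080.00 subject; 2% × $33080.00 = $661.60
Health Levy: 0.7% × $50940.00 = $356.58
Total: $17386.47 + $661.60 + $356.58 = $18404.65

$18404.65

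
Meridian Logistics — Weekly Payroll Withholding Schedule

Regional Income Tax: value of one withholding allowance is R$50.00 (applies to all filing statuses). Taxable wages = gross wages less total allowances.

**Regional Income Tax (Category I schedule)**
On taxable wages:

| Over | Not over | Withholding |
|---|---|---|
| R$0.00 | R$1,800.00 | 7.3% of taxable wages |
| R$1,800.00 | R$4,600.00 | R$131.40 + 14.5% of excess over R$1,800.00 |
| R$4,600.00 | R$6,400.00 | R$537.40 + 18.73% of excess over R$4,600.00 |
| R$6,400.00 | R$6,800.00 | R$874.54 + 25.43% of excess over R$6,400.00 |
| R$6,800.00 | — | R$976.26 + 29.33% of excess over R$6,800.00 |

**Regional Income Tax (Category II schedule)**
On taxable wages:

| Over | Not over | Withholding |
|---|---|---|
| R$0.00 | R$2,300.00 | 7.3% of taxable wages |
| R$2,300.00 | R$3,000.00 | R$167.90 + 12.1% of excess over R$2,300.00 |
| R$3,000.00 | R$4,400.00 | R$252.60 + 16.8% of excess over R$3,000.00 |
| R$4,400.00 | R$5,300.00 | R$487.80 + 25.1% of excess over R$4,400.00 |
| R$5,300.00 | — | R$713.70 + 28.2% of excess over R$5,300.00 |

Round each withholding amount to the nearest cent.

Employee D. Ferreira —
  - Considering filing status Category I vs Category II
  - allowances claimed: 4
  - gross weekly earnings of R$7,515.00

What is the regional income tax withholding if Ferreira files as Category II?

Regional Income Tax (Category II): taxable = R$7,515.00 − 4×R$50.00 = R$7,315.00
  R$713.70 + 28.2% × (R$7,315.00 − R$5,300.00) = R$713.70 + 28.2% × R$2,015.00 = R$1,281.93

R$1,281.93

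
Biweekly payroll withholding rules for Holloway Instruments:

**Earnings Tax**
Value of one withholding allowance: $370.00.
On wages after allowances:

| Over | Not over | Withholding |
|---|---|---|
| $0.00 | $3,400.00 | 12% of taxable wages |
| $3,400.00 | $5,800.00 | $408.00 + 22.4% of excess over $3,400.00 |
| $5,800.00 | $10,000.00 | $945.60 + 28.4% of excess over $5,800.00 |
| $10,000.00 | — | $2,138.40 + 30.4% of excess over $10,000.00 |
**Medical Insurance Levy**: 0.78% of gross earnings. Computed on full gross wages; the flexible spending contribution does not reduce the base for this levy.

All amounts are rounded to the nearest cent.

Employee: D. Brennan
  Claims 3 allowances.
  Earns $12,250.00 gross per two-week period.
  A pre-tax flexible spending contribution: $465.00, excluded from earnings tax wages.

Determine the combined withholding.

$2,439.15

Earnings Tax: taxable = $12,250.00 − $465.00 − 3×$370.00 = $10,675.00
  $2,138.40 + 30.4% × ($10,675.00 − $10,000.00) = $2,138.40 + 30.4% × $675.00 = $2,343.60
Medical Insurance Levy: 0.78% × $12,250.00 = $95.55
Total: $2,343.60 + $95.55 = $2,439.15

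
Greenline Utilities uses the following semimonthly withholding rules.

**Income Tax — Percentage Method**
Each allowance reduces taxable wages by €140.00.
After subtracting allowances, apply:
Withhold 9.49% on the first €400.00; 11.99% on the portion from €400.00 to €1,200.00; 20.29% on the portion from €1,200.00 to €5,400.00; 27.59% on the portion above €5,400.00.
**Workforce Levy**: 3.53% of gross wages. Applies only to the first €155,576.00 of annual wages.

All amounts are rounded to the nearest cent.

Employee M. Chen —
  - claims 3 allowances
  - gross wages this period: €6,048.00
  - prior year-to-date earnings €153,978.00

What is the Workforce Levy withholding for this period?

€56.41

Workforce Levy: cap €155,576.00 − YTD €153,978.00 = €1,598.00 subject; 3.53% × €1,598.00 = €56.41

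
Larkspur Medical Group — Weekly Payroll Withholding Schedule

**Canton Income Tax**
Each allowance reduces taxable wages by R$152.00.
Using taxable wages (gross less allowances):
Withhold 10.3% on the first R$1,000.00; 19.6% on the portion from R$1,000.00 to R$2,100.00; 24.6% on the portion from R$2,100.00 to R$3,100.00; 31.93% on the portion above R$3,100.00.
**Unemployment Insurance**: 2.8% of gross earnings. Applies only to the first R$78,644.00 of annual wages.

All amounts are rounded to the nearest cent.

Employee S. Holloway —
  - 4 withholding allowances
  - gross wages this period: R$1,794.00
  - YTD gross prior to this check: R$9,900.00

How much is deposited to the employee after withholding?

R$1,604.31

Canton Income Tax: taxable = R$1,794.00 − 4×R$152.00 = R$1,186.00
  R$103.00 + 19.6% × (R$1,186.00 − R$1,000.00) = R$103.00 + 19.6% × R$186.00 = R$139.46
Unemployment Insurance: 2.8% × R$1,794.00 = R$50.23
Total withheld: R$139.46 + R$50.23 = R$189.69
Net pay: R$1,794.00 − R$189.69 = R$1,604.31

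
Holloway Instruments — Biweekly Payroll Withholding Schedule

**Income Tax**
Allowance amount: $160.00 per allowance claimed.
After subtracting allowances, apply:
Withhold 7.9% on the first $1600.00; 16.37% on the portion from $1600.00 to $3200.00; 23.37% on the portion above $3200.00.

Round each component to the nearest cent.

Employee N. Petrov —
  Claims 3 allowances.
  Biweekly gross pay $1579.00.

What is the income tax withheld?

$86.82

Income Tax: taxable = $1579.00 − 3×$160.00 = $1099.00
  7.9% × $1099.00 = $86.82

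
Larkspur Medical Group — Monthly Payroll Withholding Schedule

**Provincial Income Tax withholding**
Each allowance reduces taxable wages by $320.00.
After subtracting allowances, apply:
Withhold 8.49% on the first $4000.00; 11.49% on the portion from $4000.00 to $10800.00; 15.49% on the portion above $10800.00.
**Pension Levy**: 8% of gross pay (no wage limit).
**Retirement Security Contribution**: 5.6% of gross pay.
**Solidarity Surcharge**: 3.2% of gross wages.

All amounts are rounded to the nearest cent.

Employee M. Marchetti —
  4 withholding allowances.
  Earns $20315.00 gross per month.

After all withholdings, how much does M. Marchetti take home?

$14505.56

Provincial Income Tax: taxable = $20315.00 − 4×$320.00 = $19035.00
  $1120.92 + 15.49% × ($19035.00 − $10800.00) = $1120.92 + 15.49% × $8235.00 = $2396.52
Pension Levy: 8% × $20315.00 = $1625.20
Retirement Security Contribution: 5.6% × $20315.00 = $1137.64
Solidarity Surcharge: 3.2% × $20315.00 = $650.08
Total withheld: $2396.52 + $1625.20 + $1137.64 + $650.08 = $5809.44
Net pay: $20315.00 − $5809.44 = $14505.56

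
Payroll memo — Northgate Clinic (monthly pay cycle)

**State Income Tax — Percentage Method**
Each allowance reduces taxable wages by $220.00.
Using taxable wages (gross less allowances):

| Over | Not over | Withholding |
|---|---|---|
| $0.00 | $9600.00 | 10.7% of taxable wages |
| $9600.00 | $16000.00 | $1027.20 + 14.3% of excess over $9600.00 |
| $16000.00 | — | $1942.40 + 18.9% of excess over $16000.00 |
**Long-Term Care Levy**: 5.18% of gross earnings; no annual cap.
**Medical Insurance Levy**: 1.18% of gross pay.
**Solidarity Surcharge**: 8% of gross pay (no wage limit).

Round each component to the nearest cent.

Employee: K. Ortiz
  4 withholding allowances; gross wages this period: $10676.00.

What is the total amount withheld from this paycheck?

State Income Tax: taxable = $10676.00 − 4×$220.00 = $9796.00
  $1027.20 + 14.3% × ($9796.00 − $9600.00) = $1027.20 + 14.3% × $196.00 = $1055.23
Long-Term Care Levy: 5.18% × $10676.00 = $553.02
Medical Insurance Levy: 1.18% × $10676.00 = $125.98
Solidarity Surcharge: 8% × $10676.00 = $854.08
Total: $1055.23 + $553.02 + $125.98 + $854.08 = $2588.31

$2588.31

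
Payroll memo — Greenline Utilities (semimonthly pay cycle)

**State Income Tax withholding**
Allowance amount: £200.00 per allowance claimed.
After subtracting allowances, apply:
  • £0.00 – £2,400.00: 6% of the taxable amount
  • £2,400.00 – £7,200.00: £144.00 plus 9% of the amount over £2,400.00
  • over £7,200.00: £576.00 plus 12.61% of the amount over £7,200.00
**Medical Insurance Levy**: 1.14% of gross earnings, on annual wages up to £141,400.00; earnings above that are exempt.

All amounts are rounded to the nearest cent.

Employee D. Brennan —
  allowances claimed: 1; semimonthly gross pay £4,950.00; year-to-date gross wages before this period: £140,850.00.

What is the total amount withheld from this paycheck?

State Income Tax: taxable = £4,950.00 − 1×£200.00 = £4,750.00
  £144.00 + 9% × (£4,750.00 − £2,400.00) = £144.00 + 9% × £2,350.00 = £355.50
Medical Insurance Levy: cap £141,400.00 − YTD £140,850.00 = £550.00 subject; 1.14% × £550.00 = £6.27
Total: £355.50 + £6.27 = £361.77

£361.77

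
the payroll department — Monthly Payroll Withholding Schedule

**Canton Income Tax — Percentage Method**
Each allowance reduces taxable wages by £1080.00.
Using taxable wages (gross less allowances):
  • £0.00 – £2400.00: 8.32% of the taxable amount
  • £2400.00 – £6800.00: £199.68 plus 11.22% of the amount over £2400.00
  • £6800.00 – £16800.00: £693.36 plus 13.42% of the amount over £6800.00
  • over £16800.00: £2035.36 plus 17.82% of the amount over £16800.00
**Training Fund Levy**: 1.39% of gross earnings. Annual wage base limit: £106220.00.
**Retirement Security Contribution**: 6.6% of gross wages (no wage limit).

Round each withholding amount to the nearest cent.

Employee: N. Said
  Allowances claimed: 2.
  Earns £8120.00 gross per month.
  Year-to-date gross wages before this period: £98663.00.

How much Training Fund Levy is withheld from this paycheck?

£105.04

Training Fund Levy: cap £106220.00 − YTD £98663.00 = £7557.00 subject; 1.39% × £7557.00 = £105.04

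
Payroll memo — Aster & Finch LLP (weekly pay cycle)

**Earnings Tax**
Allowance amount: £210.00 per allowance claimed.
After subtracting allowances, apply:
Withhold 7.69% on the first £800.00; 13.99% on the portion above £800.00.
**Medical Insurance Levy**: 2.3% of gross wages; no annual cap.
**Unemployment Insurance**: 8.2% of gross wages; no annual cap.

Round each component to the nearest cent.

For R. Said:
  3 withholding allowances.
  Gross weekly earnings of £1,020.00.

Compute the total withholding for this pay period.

£137.09

Earnings Tax: taxable = £1,020.00 − 3×£210.00 = £390.00
  7.69% × £390.00 = £29.99
Medical Insurance Levy: 2.3% × £1,020.00 = £23.46
Unemployment Insurance: 8.2% × £1,020.00 = £83.64
Total: £29.99 + £23.46 + £83.64 = £137.09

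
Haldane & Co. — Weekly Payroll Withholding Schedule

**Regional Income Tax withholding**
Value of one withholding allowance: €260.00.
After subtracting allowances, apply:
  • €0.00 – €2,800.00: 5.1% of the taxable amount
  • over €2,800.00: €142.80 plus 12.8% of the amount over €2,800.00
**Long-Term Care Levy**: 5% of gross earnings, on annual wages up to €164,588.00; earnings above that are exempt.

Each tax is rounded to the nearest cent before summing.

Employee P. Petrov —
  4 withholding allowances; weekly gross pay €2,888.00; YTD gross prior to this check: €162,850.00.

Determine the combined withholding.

Regional Income Tax: taxable = €2,888.00 − 4×€260.00 = €1,848.00
  5.1% × €1,848.00 = €94.25
Long-Term Care Levy: cap €164,588.00 − YTD €162,850.00 = €1,738.00 subject; 5% × €1,738.00 = €86.90
Total: €94.25 + €86.90 = €181.15

€181.15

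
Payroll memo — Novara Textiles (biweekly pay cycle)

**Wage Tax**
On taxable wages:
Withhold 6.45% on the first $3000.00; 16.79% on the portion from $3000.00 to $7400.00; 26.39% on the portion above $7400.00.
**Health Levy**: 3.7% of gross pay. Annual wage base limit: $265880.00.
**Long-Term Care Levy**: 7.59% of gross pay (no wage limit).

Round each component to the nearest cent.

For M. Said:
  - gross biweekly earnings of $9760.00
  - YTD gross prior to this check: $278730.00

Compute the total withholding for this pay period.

Wage Tax: taxable = $9760.00
  $932.26 + 26.39% × ($9760.00 − $7400.00) = $932.26 + 26.39% × $2360.00 = $1555.06
Health Levy: YTD $278730.00 ≥ cap $265880.00 → $0.00
Long-Term Care Levy: 7.59% × $9760.00 = $740.78
Total: $1555.06 + $0.00 + $740.78 = $2295.84

$2295.84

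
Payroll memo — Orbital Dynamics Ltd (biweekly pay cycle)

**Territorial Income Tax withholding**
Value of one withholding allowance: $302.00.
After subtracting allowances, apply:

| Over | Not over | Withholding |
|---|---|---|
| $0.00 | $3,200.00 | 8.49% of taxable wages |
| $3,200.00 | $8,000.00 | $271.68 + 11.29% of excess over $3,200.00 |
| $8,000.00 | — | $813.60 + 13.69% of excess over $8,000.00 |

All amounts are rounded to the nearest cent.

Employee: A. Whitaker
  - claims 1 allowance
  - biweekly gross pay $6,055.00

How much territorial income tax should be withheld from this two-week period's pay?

$559.91

Territorial Income Tax: taxable = $6,055.00 − 1×$302.00 = $5,753.00
  $271.68 + 11.29% × ($5,753.00 − $3,200.00) = $271.68 + 11.29% × $2,553.00 = $559.91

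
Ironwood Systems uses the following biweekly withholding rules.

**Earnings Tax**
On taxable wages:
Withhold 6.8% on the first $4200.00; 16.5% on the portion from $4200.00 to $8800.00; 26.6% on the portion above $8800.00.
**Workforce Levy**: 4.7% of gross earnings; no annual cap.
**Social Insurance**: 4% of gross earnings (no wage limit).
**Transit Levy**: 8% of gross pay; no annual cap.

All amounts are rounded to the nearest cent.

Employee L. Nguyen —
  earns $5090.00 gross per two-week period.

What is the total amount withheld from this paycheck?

$1282.48

Earnings Tax: taxable = $5090.00
  $285.60 + 16.5% × ($5090.00 − $4200.00) = $285.60 + 16.5% × $890.00 = $432.45
Workforce Levy: 4.7% × $5090.00 = $239.23
Social Insurance: 4% × $5090.00 = $203.60
Transit Levy: 8% × $5090.00 = $407.20
Total: $432.45 + $239.23 + $203.60 + $407.20 = $1282.48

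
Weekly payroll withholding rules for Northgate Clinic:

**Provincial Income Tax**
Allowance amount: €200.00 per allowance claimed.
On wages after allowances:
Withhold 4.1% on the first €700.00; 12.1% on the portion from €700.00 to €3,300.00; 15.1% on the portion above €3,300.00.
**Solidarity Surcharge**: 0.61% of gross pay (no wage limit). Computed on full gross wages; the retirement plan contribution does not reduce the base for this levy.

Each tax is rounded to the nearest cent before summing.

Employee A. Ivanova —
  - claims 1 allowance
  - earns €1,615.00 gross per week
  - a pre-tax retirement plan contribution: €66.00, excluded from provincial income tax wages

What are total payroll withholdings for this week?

€117.08

Provincial Income Tax: taxable = €1,615.00 − €66.00 − 1×€200.00 = €1,349.00
  €28.70 + 12.1% × (€1,349.00 − €700.00) = €28.70 + 12.1% × €649.00 = €107.23
Solidarity Surcharge: 0.61% × €1,615.00 = €9.85
Total: €107.23 + €9.85 = €117.08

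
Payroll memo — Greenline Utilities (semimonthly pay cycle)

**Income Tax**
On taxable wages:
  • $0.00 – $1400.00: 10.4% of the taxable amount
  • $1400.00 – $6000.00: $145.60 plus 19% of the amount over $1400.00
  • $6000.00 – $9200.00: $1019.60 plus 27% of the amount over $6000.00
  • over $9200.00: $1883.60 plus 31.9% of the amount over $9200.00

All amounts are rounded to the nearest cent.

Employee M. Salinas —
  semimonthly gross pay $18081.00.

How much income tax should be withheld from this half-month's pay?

Income Tax: taxable = $18081.00
  $1883.60 + 31.9% × ($18081.00 − $9200.00) = $1883.60 + 31.9% × $8881.00 = $4716.64

$4716.64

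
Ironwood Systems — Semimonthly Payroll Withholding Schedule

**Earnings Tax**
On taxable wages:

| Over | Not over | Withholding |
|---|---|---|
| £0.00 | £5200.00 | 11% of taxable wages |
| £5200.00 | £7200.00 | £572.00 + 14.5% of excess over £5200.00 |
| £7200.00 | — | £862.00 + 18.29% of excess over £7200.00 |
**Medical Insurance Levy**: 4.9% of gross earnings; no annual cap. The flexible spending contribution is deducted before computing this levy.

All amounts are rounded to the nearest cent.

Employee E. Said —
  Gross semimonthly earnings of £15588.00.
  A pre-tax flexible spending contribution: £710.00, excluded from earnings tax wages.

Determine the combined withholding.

£2995.33

Earnings Tax: taxable = £15588.00 − £710.00 = £14878.00
  £862.00 + 18.29% × (£14878.00 − £7200.00) = £862.00 + 18.29% × £7678.00 = £2266.31
Medical Insurance Levy: 4.9% × £14878.00 = £729.02
Total: £2266.31 + £729.02 = £2995.33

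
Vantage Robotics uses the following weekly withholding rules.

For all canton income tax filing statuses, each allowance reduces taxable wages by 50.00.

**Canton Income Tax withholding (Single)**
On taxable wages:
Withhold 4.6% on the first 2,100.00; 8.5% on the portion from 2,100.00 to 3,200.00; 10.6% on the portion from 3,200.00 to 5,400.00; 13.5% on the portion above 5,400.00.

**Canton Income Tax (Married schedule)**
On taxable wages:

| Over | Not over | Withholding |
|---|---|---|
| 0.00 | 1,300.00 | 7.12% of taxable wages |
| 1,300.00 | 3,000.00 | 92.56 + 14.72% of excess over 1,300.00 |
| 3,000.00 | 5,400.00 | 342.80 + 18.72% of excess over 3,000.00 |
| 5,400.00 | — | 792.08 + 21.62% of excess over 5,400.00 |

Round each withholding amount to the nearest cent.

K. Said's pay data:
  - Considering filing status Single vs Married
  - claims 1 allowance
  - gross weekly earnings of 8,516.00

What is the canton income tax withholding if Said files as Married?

1,454.95

Canton Income Tax (Married): taxable = 8,516.00 − 1×50.00 = 8,466.00
  792.08 + 21.62% × (8,466.00 − 5,400.00) = 792.08 + 21.62% × 3,066.00 = 1,454.95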